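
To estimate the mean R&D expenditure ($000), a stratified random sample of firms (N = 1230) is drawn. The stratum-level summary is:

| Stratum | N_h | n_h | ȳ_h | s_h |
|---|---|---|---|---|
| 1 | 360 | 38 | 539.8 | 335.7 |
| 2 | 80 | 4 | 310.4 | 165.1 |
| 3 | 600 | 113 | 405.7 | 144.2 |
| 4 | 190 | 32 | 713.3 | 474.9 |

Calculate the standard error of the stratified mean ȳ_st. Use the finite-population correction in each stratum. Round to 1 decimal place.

V̂(ȳ_st) = Σ W_h² (1 − n_h/N_h) s_h²/n_h, with W_h = N_h/N and N = 1230:
  stratum 1: (360/1230)²·(1 − 38/360)·335.7²/38 = 227.231
  stratum 2: (80/1230)²·(1 − 4/80)·165.1²/4 = 27.3859
  stratum 3: (600/1230)²·(1 − 113/600)·144.2²/113 = 35.5404
  stratum 4: (190/1230)²·(1 − 32/190)·474.9²/32 = 139.848
V̂(ȳ_st) = 430.005
SE(ȳ_st) = √430.005 = 20.7366

SE(ȳ_st) ≈ 20.7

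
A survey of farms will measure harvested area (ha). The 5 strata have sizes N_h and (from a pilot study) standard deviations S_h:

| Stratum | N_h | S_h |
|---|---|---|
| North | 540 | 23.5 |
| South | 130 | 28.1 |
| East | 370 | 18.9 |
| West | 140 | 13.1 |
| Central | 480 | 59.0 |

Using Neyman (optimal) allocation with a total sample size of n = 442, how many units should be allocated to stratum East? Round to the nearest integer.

Neyman allocation: n_h = n · N_h S_h / Σ N_i S_i, with n = 442.
  stratum North: N_h·S_h = 540·23.5 = 12690.00
  stratum South: N_h·S_h = 130·28.1 = 3653.00
  stratum East: N_h·S_h = 370·18.9 = 6993.00
  stratum West: N_h·S_h = 140·13.1 = 1834.00
  stratum Central: N_h·S_h = 480·59.0 = 28320.00
Σ N_h S_h = 53490.00
n for stratum East = 442·6993.00/53490.00 = 57.785 → 58

58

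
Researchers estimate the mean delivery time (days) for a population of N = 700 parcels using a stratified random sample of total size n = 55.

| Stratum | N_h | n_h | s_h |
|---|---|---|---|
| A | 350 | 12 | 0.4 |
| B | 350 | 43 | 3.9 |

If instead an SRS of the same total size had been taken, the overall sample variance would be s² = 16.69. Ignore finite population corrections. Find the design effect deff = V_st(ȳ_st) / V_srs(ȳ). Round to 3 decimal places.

V̂(ȳ_st) = Σ W_h² s_h²/n_h, with W_h = N_h/N and N = 700:
  stratum A: (350/700)²·0.4²/12 = 0.00333333
  stratum B: (350/700)²·3.9²/43 = 0.0884302
V_st = 0.0917636
V_srs = s²/n = 16.69/55 = 0.303455
deff = V_st / V_srs = 0.0917636/0.303455 = 0.3024

deff ≈ 0.302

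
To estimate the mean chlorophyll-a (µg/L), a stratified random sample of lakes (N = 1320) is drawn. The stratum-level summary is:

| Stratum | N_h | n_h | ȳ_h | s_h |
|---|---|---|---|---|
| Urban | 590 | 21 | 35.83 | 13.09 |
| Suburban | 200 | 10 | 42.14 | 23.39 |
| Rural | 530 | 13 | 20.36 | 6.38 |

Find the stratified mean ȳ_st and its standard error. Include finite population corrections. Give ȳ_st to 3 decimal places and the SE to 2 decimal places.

ȳ_st = Σ W_h ȳ_h = (590·35.83 + 200·42.14 + 530·20.36)/1320 = 30.57462
V̂(ȳ_st) = Σ W_h² (1 − n_h/N_h) s_h²/n_h, with W_h = N_h/N and N = 1320:
  stratum Urban: (590/1320)²·(1 − 21/590)·13.09²/21 = 1.57209
  stratum Suburban: (200/1320)²·(1 − 10/200)·23.39²/10 = 1.19315
  stratum Rural: (530/1320)²·(1 − 13/530)·6.38²/13 = 0.492398
V̂(ȳ_st) = 3.25764
SE(ȳ_st) = √3.25764 = 1.80489

ȳ_st ≈ 30.575, SE ≈ 1.80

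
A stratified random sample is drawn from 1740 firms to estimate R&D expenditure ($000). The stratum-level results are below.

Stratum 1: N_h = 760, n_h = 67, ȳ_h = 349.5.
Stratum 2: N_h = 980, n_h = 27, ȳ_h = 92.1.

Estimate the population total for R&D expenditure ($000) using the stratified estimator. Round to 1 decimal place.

τ̂_st ≈ 355878.0

τ̂_st = Σ N_h ȳ_h = 760·349.5 + 980·92.1 = 355878.0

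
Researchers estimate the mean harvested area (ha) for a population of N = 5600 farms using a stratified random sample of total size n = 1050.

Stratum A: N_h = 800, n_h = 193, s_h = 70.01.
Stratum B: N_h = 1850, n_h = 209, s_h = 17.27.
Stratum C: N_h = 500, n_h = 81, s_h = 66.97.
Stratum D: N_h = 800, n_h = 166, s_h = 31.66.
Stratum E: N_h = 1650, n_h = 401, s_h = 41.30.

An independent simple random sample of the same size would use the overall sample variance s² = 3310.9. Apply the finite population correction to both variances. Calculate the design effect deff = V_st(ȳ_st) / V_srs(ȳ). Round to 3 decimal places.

deff ≈ 0.499

V̂(ȳ_st) = Σ W_h² (1 − n_h/N_h) s_h²/n_h, with W_h = N_h/N and N = 5600:
  stratum A: (800/5600)²·(1 − 193/800)·70.01²/193 = 0.393247
  stratum B: (1850/5600)²·(1 − 209/1850)·17.27²/209 = 0.138147
  stratum C: (500/5600)²·(1 − 81/500)·66.97²/81 = 0.369899
  stratum D: (800/5600)²·(1 − 166/800)·31.66²/166 = 0.09766
  stratum E: (1650/5600)²·(1 − 401/1650)·41.30²/401 = 0.279528
V_st = 1.27848
V_srs = (1 − 1050/5600)·3310.9/1050 = 2.56201
deff = V_st / V_srs = 1.27848/2.56201 = 0.4990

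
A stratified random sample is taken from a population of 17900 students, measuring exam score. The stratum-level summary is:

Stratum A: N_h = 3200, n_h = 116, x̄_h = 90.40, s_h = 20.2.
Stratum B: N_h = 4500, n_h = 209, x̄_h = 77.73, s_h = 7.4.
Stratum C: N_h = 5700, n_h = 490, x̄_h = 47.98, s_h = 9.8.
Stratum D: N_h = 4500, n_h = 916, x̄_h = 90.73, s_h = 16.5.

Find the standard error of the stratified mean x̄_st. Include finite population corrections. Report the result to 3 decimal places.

SE(x̄_st) ≈ 0.397

V̂(x̄_st) = Σ W_h² (1 − n_h/N_h) s_h²/n_h, with W_h = N_h/N and N = 17900:
  stratum A: (3200/17900)²·(1 − 116/3200)·20.2²/116 = 0.108344
  stratum B: (4500/17900)²·(1 − 209/4500)·7.4²/209 = 0.01579
  stratum C: (5700/17900)²·(1 − 490/5700)·9.8²/490 = 0.0181661
  stratum D: (4500/17900)²·(1 − 916/4500)·16.5²/916 = 0.0149605
V̂(x̄_st) = 0.15726
SE(x̄_st) = √0.15726 = 0.39656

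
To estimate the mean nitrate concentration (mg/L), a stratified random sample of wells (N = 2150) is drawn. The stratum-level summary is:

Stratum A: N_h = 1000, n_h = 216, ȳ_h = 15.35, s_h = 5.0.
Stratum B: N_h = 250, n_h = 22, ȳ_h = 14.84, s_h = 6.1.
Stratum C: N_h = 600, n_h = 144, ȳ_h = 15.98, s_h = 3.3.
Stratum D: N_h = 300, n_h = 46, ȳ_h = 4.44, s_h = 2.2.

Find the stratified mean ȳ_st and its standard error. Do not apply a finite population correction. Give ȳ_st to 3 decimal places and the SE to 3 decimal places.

ȳ_st ≈ 13.944, SE ≈ 0.236

ȳ_st = Σ W_h ȳ_h = (1000·15.35 + 250·14.84 + 600·15.98 + 300·4.44)/2150 = 13.94419
V̂(ȳ_st) = Σ W_h² s_h²/n_h, with W_h = N_h/N and N = 2150:
  stratum A: (1000/2150)²·5.0²/216 = 0.0250386
  stratum B: (250/2150)²·6.1²/22 = 0.0228686
  stratum C: (600/2150)²·3.3²/144 = 0.00588967
  stratum D: (300/2150)²·2.2²/46 = 0.00204858
V̂(ȳ_st) = 0.0558454
SE(ȳ_st) = √0.0558454 = 0.236316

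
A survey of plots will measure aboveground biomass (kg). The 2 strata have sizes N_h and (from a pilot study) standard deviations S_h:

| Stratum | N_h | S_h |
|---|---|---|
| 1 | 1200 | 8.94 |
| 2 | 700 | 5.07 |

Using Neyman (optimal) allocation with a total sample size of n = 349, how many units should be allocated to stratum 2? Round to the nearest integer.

87

Neyman allocation: n_h = n · N_h S_h / Σ N_i S_i, with n = 349.
  stratum 1: N_h·S_h = 1200·8.94 = 10728.00
  stratum 2: N_h·S_h = 700·5.07 = 3549.00
Σ N_h S_h = 14277.00
n for stratum 2 = 349·3549.00/14277.00 = 86.755 → 87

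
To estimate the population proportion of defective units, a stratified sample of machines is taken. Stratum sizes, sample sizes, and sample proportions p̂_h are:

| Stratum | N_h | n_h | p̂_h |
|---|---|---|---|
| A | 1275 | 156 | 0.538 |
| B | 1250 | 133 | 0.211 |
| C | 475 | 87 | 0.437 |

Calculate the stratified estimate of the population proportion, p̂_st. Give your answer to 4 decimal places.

N = 3000; stratum weights W_h = N_h/N.
p̂_st = Σ W_h p̂_h = (1275·0.538 + 1250·0.211 + 475·0.437)/3000 = 0.38576

p̂_st ≈ 0.3858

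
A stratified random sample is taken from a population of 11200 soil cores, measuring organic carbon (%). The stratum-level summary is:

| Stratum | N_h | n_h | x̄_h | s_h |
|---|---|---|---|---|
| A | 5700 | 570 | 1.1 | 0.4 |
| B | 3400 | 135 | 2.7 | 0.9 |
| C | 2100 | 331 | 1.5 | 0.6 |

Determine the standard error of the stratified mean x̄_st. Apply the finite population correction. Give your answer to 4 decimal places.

V̂(x̄_st) = Σ W_h² (1 − n_h/N_h) s_h²/n_h, with W_h = N_h/N and N = 11200:
  stratum A: (5700/11200)²·(1 − 570/5700)·0.4²/570 = 6.54337e-05
  stratum B: (3400/11200)²·(1 − 135/3400)·0.9²/135 = 0.000530979
  stratum C: (2100/11200)²·(1 − 331/2100)·0.6²/331 = 3.22096e-05
V̂(x̄_st) = 0.000628622
SE(x̄_st) = √0.000628622 = 0.0250723

SE(x̄_st) ≈ 0.0251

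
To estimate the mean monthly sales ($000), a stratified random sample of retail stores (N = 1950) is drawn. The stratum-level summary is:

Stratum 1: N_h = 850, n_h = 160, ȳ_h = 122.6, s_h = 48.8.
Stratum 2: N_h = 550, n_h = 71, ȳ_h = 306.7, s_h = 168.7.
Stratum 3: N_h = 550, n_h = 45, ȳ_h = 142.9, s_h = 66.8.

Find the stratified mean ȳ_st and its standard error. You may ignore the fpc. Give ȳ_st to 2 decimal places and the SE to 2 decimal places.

ȳ_st ≈ 180.25, SE ≈ 6.53

ȳ_st = Σ W_h ȳ_h = (850·122.6 + 550·306.7 + 550·142.9)/1950 = 180.25128
V̂(ȳ_st) = Σ W_h² s_h²/n_h, with W_h = N_h/N and N = 1950:
  stratum 1: (850/1950)²·48.8²/160 = 2.82806
  stratum 2: (550/1950)²·168.7²/71 = 31.8881
  stratum 3: (550/1950)²·66.8²/45 = 7.88854
V̂(ȳ_st) = 42.6046
SE(ȳ_st) = √42.6046 = 6.52722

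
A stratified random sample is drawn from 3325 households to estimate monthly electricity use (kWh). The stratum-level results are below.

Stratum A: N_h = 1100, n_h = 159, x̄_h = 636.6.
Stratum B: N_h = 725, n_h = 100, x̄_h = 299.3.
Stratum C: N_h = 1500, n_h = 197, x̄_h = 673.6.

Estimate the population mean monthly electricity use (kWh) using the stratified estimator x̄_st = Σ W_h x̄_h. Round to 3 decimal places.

N = Σ N_h = 3325. Stratum weights W_h = N_h/N.
x̄_st = (1100·636.6 + 725·299.3 + 1500·673.6) / 3325 = 579.74511

x̄_st ≈ 579.745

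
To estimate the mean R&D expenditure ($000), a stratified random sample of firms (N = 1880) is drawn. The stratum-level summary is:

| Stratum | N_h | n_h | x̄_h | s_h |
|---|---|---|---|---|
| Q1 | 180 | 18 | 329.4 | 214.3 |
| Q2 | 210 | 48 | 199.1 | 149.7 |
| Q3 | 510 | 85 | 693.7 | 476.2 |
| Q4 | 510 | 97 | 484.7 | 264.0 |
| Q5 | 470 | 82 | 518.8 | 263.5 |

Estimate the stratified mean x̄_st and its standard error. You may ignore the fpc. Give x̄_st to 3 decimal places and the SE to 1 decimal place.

x̄_st ≈ 503.151, SE ≈ 18.2

x̄_st = Σ W_h x̄_h = (180·329.4 + 210·199.1 + 510·693.7 + 510·484.7 + 470·518.8)/1880 = 503.15053
V̂(x̄_st) = Σ W_h² s_h²/n_h, with W_h = N_h/N and N = 1880:
  stratum Q1: (180/1880)²·214.3²/18 = 23.3884
  stratum Q2: (210/1880)²·149.7²/48 = 5.82539
  stratum Q3: (510/1880)²·476.2²/85 = 196.329
  stratum Q4: (510/1880)²·264.0²/97 = 52.8763
  stratum Q5: (470/1880)²·263.5²/82 = 52.9209
V̂(x̄_st) = 331.34
SE(x̄_st) = √331.34 = 18.2027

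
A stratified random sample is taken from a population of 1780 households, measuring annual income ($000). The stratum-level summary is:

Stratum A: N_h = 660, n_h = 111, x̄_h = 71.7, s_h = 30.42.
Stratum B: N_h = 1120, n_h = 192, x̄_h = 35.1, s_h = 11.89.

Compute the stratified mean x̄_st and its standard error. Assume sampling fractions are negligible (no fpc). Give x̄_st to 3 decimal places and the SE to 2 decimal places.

x̄_st ≈ 48.671, SE ≈ 1.20

x̄_st = Σ W_h x̄_h = (660·71.7 + 1120·35.1)/1780 = 48.67079
V̂(x̄_st) = Σ W_h² s_h²/n_h, with W_h = N_h/N and N = 1780:
  stratum A: (660/1780)²·30.42²/111 = 1.14615
  stratum B: (1120/1780)²·11.89²/192 = 0.291513
V̂(x̄_st) = 1.43767
SE(x̄_st) = √1.43767 = 1.19903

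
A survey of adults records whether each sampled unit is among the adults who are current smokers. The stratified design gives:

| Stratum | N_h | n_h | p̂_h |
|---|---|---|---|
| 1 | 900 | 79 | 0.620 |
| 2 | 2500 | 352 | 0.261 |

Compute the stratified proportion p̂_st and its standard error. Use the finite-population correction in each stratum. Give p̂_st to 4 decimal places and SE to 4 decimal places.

N = 3400; stratum weights W_h = N_h/N.
p̂_st = Σ W_h p̂_h = (900·0.620 + 2500·0.261)/3400 = 0.35603
V̂(p̂_st) = Σ W_h² (1 − n_h/N_h) p̂_h(1−p̂_h)/(n_h−1):
  stratum 1: (900/3400)²·(1 − 79/900)·0.620·0.380/78 = 0.000193067
  stratum 2: (2500/3400)²·(1 − 352/2500)·0.261·0.739/351 = 0.000255267
V̂(p̂_st) = 0.000448334; SE = √V̂ = 0.0211739

p̂_st ≈ 0.3560, SE ≈ 0.0212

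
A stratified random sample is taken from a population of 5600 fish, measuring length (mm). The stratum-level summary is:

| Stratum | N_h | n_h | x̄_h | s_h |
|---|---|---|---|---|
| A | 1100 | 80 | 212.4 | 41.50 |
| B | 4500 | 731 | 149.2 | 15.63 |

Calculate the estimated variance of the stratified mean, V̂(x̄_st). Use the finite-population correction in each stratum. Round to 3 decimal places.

V̂(x̄_st) ≈ 0.951

V̂(x̄_st) = Σ W_h² (1 − n_h/N_h) s_h²/n_h, with W_h = N_h/N and N = 5600:
  stratum A: (1100/5600)²·(1 − 80/1100)·41.50²/80 = 0.770235
  stratum B: (4500/5600)²·(1 − 731/4500)·15.63²/731 = 0.180744
V̂(x̄_st) = 0.950978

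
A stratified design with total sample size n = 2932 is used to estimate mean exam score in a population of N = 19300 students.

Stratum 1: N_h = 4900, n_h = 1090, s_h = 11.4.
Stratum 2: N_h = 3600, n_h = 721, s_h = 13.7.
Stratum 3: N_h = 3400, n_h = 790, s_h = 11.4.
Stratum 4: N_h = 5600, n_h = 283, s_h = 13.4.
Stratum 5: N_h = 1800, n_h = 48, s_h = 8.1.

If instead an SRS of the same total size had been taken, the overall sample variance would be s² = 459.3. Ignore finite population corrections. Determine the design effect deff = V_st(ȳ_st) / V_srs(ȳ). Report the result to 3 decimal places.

V̂(ȳ_st) = Σ W_h² s_h²/n_h, with W_h = N_h/N and N = 19300:
  stratum 1: (4900/19300)²·11.4²/1090 = 0.0076853
  stratum 2: (3600/19300)²·13.7²/721 = 0.00905725
  stratum 3: (3400/19300)²·11.4²/790 = 0.00510535
  stratum 4: (5600/19300)²·13.4²/283 = 0.0534176
  stratum 5: (1800/19300)²·8.1²/48 = 0.0118894
V_st = 0.0871549
V_srs = s²/n = 459.3/2932 = 0.156651
deff = V_st / V_srs = 0.0871549/0.156651 = 0.5564

deff ≈ 0.556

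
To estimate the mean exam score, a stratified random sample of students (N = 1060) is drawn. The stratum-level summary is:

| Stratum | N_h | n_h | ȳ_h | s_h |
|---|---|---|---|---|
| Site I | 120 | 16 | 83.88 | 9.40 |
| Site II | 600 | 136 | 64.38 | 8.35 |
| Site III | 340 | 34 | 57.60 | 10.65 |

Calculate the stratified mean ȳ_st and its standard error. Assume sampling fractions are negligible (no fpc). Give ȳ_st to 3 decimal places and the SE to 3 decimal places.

ȳ_st ≈ 64.413, SE ≈ 0.760

ȳ_st = Σ W_h ȳ_h = (120·83.88 + 600·64.38 + 340·57.60)/1060 = 64.41283
V̂(ȳ_st) = Σ W_h² s_h²/n_h, with W_h = N_h/N and N = 1060:
  stratum Site I: (120/1060)²·9.40²/16 = 0.0707761
  stratum Site II: (600/1060)²·8.35²/136 = 0.164257
  stratum Site III: (340/1060)²·10.65²/34 = 0.343215
V̂(ȳ_st) = 0.578249
SE(ȳ_st) = √0.578249 = 0.760427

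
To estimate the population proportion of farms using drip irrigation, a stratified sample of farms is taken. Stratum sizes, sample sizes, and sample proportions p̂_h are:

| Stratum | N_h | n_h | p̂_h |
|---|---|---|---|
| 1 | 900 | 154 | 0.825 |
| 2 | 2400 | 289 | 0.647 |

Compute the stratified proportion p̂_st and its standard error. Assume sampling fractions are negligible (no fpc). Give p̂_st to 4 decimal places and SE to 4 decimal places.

p̂_st ≈ 0.6955, SE ≈ 0.0221

N = 3300; stratum weights W_h = N_h/N.
p̂_st = Σ W_h p̂_h = (900·0.825 + 2400·0.647)/3300 = 0.69555
V̂(p̂_st) = Σ W_h² p̂_h(1−p̂_h)/(n_h−1):
  stratum 1: (900/3300)²·0.825·0.175/153 = 7.01872e-05
  stratum 2: (2400/3300)²·0.647·0.353/288 = 0.000419451
V̂(p̂_st) = 0.000489638; SE = √V̂ = 0.0221278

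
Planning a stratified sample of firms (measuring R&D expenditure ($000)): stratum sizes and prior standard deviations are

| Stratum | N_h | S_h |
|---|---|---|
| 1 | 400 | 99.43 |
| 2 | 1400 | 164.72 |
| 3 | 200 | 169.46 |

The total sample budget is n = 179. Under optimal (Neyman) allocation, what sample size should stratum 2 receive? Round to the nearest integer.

136

Neyman allocation: n_h = n · N_h S_h / Σ N_i S_i, with n = 179.
  stratum 1: N_h·S_h = 400·99.43 = 39772.00
  stratum 2: N_h·S_h = 1400·164.72 = 230608.00
  stratum 3: N_h·S_h = 200·169.46 = 33892.00
Σ N_h S_h = 304272.00
n for stratum 2 = 179·230608.00/304272.00 = 135.664 → 136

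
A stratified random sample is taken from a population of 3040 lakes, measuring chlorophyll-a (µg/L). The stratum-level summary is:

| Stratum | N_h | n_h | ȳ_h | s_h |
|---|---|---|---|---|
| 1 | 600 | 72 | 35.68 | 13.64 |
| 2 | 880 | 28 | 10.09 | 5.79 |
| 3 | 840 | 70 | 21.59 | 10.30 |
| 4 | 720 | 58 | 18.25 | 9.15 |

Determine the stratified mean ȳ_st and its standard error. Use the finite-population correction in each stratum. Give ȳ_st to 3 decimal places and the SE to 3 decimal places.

ȳ_st ≈ 20.251, SE ≈ 0.605

ȳ_st = Σ W_h ȳ_h = (600·35.68 + 880·10.09 + 840·21.59 + 720·18.25)/3040 = 20.25092
V̂(ȳ_st) = Σ W_h² (1 − n_h/N_h) s_h²/n_h, with W_h = N_h/N and N = 3040:
  stratum 1: (600/3040)²·(1 − 72/600)·13.64²/72 = 0.0885797
  stratum 2: (880/3040)²·(1 − 28/880)·5.79²/28 = 0.0971347
  stratum 3: (840/3040)²·(1 − 70/840)·10.30²/70 = 0.106072
  stratum 4: (720/3040)²·(1 − 58/720)·9.15²/58 = 0.0744488
V̂(ȳ_st) = 0.366235
SE(ȳ_st) = √0.366235 = 0.605173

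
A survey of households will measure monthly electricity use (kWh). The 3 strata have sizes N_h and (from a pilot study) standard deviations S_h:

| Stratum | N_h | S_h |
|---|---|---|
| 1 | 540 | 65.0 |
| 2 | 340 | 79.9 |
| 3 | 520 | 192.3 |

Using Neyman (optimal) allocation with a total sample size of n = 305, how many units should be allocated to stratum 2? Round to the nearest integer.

51

Neyman allocation: n_h = n · N_h S_h / Σ N_i S_i, with n = 305.
  stratum 1: N_h·S_h = 540·65.0 = 35100.00
  stratum 2: N_h·S_h = 340·79.9 = 27166.00
  stratum 3: N_h·S_h = 520·192.3 = 99996.00
Σ N_h S_h = 162262.00
n for stratum 2 = 305·27166.00/162262.00 = 51.063 → 51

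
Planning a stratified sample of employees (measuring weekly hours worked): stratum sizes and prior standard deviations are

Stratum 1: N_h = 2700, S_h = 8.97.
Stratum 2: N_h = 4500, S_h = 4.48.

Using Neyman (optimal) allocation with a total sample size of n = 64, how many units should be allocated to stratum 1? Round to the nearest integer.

35

Neyman allocation: n_h = n · N_h S_h / Σ N_i S_i, with n = 64.
  stratum 1: N_h·S_h = 2700·8.97 = 24219.00
  stratum 2: N_h·S_h = 4500·4.48 = 20160.00
Σ N_h S_h = 44379.00
n for stratum 1 = 64·24219.00/44379.00 = 34.927 → 35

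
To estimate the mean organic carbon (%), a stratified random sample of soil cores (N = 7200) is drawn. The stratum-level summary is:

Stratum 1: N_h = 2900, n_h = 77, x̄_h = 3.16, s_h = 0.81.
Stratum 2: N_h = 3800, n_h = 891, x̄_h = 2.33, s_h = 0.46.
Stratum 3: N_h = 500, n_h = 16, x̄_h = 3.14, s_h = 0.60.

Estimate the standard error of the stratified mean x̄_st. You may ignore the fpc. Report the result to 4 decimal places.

V̂(x̄_st) = Σ W_h² s_h²/n_h, with W_h = N_h/N and N = 7200:
  stratum 1: (2900/7200)²·0.81²/77 = 0.00138233
  stratum 2: (3800/7200)²·0.46²/891 = 6.61516e-05
  stratum 3: (500/7200)²·0.60²/16 = 0.000108507
V̂(x̄_st) = 0.00155698
SE(x̄_st) = √0.00155698 = 0.0394586

SE(x̄_st) ≈ 0.0395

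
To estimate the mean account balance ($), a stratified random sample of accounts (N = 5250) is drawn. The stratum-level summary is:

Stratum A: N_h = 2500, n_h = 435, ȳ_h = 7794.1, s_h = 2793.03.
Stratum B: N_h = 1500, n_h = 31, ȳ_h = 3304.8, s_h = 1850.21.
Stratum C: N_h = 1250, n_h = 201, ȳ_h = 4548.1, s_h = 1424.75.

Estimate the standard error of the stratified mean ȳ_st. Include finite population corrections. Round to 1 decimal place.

SE(ȳ_st) ≈ 112.6

V̂(ȳ_st) = Σ W_h² (1 − n_h/N_h) s_h²/n_h, with W_h = N_h/N and N = 5250:
  stratum A: (2500/5250)²·(1 − 435/2500)·2793.03²/435 = 3358.95
  stratum B: (1500/5250)²·(1 − 31/1500)·1850.21²/31 = 8828.25
  stratum C: (1250/5250)²·(1 − 201/1250)·1424.75²/201 = 480.45
V̂(ȳ_st) = 12667.7
SE(ȳ_st) = √12667.7 = 112.551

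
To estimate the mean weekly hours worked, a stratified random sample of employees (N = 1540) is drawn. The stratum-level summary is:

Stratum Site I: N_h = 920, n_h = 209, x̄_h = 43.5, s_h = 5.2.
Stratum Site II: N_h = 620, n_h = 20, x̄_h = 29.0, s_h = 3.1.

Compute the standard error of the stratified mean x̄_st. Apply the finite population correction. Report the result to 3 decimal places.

SE(x̄_st) ≈ 0.333

V̂(x̄_st) = Σ W_h² (1 − n_h/N_h) s_h²/n_h, with W_h = N_h/N and N = 1540:
  stratum Site I: (920/1540)²·(1 − 209/920)·5.2²/209 = 0.0356842
  stratum Site II: (620/1540)²·(1 − 20/620)·3.1²/20 = 0.0753694
V̂(x̄_st) = 0.111054
SE(x̄_st) = √0.111054 = 0.333247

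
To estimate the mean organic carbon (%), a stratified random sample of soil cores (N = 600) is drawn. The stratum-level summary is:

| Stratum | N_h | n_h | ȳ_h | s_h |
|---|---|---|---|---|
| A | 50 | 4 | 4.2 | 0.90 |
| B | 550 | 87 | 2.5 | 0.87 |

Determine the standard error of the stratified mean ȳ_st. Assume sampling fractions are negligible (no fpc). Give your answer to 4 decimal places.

V̂(ȳ_st) = Σ W_h² s_h²/n_h, with W_h = N_h/N and N = 600:
  stratum A: (50/600)²·0.90²/4 = 0.00140625
  stratum B: (550/600)²·0.87²/87 = 0.00731042
V̂(ȳ_st) = 0.00871667
SE(ȳ_st) = √0.00871667 = 0.0933631

SE(ȳ_st) ≈ 0.0934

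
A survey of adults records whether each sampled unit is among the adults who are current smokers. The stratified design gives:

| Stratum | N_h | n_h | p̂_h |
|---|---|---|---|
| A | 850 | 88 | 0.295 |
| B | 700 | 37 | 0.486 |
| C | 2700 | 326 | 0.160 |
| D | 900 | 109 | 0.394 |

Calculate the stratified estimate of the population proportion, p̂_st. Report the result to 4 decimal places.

N = 5150; stratum weights W_h = N_h/N.
p̂_st = Σ W_h p̂_h = (850·0.295 + 700·0.486 + 2700·0.160 + 900·0.394)/5150 = 0.26749

p̂_st ≈ 0.2675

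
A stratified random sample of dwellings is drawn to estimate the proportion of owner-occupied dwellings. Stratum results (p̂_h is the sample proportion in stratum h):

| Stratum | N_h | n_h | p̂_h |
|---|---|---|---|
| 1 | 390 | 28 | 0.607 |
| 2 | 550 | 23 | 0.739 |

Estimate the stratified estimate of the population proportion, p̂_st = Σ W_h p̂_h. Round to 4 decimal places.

p̂_st ≈ 0.6842

N = 940; stratum weights W_h = N_h/N.
p̂_st = Σ W_h p̂_h = (390·0.607 + 550·0.739)/940 = 0.68423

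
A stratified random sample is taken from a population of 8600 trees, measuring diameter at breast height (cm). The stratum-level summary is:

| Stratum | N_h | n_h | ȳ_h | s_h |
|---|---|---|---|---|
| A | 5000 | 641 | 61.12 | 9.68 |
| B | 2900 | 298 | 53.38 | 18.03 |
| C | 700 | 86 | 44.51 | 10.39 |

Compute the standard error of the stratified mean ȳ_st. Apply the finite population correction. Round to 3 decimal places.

V̂(ȳ_st) = Σ W_h² (1 − n_h/N_h) s_h²/n_h, with W_h = N_h/N and N = 8600:
  stratum A: (5000/8600)²·(1 − 641/5000)·9.68²/641 = 0.0430777
  stratum B: (2900/8600)²·(1 − 298/2900)·18.03²/298 = 0.111297
  stratum C: (700/8600)²·(1 − 86/700)·10.39²/86 = 0.00729461
V̂(ȳ_st) = 0.161669
SE(ȳ_st) = √0.161669 = 0.402081

SE(ȳ_st) ≈ 0.402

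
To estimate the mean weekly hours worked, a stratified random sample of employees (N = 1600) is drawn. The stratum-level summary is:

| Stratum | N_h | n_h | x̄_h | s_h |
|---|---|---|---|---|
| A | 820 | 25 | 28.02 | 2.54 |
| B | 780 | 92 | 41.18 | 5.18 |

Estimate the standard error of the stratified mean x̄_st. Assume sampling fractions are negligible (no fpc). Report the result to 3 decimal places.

SE(x̄_st) ≈ 0.370

V̂(x̄_st) = Σ W_h² s_h²/n_h, with W_h = N_h/N and N = 1600:
  stratum A: (820/1600)²·2.54²/25 = 0.0677821
  stratum B: (780/1600)²·5.18²/92 = 0.069314
V̂(x̄_st) = 0.137096
SE(x̄_st) = √0.137096 = 0.370265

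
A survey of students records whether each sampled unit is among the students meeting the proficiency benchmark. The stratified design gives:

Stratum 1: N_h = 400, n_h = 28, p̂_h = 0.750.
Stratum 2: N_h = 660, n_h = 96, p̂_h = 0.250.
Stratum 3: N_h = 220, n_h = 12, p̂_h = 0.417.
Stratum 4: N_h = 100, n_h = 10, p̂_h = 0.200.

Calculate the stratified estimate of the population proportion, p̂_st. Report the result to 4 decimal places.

N = 1380; stratum weights W_h = N_h/N.
p̂_st = Σ W_h p̂_h = (400·0.750 + 660·0.250 + 220·0.417 + 100·0.200)/1380 = 0.41793

p̂_st ≈ 0.4179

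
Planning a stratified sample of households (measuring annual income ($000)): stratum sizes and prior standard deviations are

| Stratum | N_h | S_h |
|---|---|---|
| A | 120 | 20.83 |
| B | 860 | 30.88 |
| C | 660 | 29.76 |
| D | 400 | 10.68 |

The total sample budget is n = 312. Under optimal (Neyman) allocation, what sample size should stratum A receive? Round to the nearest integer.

Neyman allocation: n_h = n · N_h S_h / Σ N_i S_i, with n = 312.
  stratum A: N_h·S_h = 120·20.83 = 2499.60
  stratum B: N_h·S_h = 860·30.88 = 26556.80
  stratum C: N_h·S_h = 660·29.76 = 19641.60
  stratum D: N_h·S_h = 400·10.68 = 4272.00
Σ N_h S_h = 52970.00
n for stratum A = 312·2499.60/52970.00 = 14.723 → 15

15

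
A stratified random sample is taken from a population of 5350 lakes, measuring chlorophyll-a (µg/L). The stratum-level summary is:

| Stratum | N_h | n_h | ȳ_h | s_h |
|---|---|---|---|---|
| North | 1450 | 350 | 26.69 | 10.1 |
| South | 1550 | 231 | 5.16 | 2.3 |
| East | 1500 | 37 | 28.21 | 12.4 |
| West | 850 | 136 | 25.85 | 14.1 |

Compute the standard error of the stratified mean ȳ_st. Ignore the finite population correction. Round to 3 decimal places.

V̂(ȳ_st) = Σ W_h² s_h²/n_h, with W_h = N_h/N and N = 5350:
  stratum North: (1450/5350)²·10.1²/350 = 0.0214093
  stratum South: (1550/5350)²·2.3²/231 = 0.0019222
  stratum East: (1500/5350)²·12.4²/37 = 0.326676
  stratum West: (850/5350)²·14.1²/136 = 0.0369003
V̂(ȳ_st) = 0.386907
SE(ȳ_st) = √0.386907 = 0.622019

SE(ȳ_st) ≈ 0.622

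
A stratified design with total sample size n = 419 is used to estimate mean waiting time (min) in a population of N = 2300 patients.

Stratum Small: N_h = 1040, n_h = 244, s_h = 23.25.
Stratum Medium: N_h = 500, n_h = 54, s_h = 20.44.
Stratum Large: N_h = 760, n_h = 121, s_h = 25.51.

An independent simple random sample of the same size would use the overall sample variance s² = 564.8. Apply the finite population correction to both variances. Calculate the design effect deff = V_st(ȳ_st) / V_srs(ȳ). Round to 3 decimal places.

V̂(ȳ_st) = Σ W_h² (1 − n_h/N_h) s_h²/n_h, with W_h = N_h/N and N = 2300:
  stratum Small: (1040/2300)²·(1 − 244/1040)·23.25²/244 = 0.346694
  stratum Medium: (500/2300)²·(1 − 54/500)·20.44²/54 = 0.32615
  stratum Large: (760/2300)²·(1 − 121/760)·25.51²/121 = 0.493735
V_st = 1.16658
V_srs = (1 − 419/2300)·564.8/419 = 1.10241
deff = V_st / V_srs = 1.16658/1.10241 = 1.0582

deff ≈ 1.058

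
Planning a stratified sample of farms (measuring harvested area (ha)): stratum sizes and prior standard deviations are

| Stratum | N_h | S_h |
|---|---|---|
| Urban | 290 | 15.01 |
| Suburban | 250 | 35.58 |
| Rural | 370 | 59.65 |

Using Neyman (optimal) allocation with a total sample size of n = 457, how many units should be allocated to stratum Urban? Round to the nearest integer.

56

Neyman allocation: n_h = n · N_h S_h / Σ N_i S_i, with n = 457.
  stratum Urban: N_h·S_h = 290·15.01 = 4352.90
  stratum Suburban: N_h·S_h = 250·35.58 = 8895.00
  stratum Rural: N_h·S_h = 370·59.65 = 22070.50
Σ N_h S_h = 35318.40
n for stratum Urban = 457·4352.90/35318.40 = 56.324 → 56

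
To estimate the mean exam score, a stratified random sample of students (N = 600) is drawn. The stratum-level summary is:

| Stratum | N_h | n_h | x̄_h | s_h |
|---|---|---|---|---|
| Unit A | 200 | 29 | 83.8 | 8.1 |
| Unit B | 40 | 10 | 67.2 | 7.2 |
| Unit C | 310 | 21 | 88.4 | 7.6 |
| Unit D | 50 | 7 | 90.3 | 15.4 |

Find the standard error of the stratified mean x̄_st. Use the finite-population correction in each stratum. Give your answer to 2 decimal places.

V̂(x̄_st) = Σ W_h² (1 − n_h/N_h) s_h²/n_h, with W_h = N_h/N and N = 600:
  stratum Unit A: (200/600)²·(1 − 29/200)·8.1²/29 = 0.214929
  stratum Unit B: (40/600)²·(1 − 10/40)·7.2²/10 = 0.01728
  stratum Unit C: (310/600)²·(1 − 21/310)·7.6²/21 = 0.684487
  stratum Unit D: (50/600)²·(1 − 7/50)·15.4²/7 = 0.202339
V̂(x̄_st) = 1.11903
SE(x̄_st) = √1.11903 = 1.05784

SE(x̄_st) ≈ 1.06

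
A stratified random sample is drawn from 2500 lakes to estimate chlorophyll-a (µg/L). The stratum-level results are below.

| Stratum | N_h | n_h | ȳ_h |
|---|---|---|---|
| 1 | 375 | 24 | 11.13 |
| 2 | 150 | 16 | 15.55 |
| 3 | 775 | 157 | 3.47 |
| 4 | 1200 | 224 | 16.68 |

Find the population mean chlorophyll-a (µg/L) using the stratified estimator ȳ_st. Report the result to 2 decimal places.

ȳ_st ≈ 11.68

N = Σ N_h = 2500. Stratum weights W_h = N_h/N.
ȳ_st = (375·11.13 + 150·15.55 + 775·3.47 + 1200·16.68) / 2500 = 11.6846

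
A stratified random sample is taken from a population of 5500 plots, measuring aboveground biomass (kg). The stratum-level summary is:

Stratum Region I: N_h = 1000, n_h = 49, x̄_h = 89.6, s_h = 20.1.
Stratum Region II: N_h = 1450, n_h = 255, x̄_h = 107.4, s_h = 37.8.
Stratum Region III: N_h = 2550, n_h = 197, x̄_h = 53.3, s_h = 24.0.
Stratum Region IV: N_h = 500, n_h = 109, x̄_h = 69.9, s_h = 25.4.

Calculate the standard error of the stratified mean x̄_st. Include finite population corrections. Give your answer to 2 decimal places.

V̂(x̄_st) = Σ W_h² (1 − n_h/N_h) s_h²/n_h, with W_h = N_h/N and N = 5500:
  stratum Region I: (1000/5500)²·(1 − 49/1000)·20.1²/49 = 0.25921
  stratum Region II: (1450/5500)²·(1 − 255/1450)·37.8²/255 = 0.320962
  stratum Region III: (2550/5500)²·(1 − 197/2550)·24.0²/197 = 0.579953
  stratum Region IV: (500/5500)²·(1 − 109/500)·25.4²/109 = 0.0382527
V̂(x̄_st) = 1.19838
SE(x̄_st) = √1.19838 = 1.0947

SE(x̄_st) ≈ 1.09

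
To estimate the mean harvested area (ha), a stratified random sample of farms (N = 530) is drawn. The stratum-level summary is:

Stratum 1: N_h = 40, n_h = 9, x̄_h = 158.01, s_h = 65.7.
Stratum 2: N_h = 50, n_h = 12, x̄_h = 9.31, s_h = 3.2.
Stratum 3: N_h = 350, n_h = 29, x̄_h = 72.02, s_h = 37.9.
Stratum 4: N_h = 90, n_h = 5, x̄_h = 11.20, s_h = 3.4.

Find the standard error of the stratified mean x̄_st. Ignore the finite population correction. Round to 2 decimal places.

SE(x̄_st) ≈ 4.94

V̂(x̄_st) = Σ W_h² s_h²/n_h, with W_h = N_h/N and N = 530:
  stratum 1: (40/530)²·65.7²/9 = 2.73185
  stratum 2: (50/530)²·3.2²/12 = 0.00759464
  stratum 3: (350/530)²·37.9²/29 = 21.6005
  stratum 4: (90/530)²·3.4²/5 = 0.0666686
V̂(x̄_st) = 24.4067
SE(x̄_st) = √24.4067 = 4.94031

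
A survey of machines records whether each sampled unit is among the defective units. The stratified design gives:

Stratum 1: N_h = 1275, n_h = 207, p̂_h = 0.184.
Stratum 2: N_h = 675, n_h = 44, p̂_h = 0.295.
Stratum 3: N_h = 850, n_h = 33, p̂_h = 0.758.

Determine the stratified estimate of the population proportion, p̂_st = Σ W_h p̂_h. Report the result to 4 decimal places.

N = 2800; stratum weights W_h = N_h/N.
p̂_st = Σ W_h p̂_h = (1275·0.184 + 675·0.295 + 850·0.758)/2800 = 0.38501

p̂_st ≈ 0.3850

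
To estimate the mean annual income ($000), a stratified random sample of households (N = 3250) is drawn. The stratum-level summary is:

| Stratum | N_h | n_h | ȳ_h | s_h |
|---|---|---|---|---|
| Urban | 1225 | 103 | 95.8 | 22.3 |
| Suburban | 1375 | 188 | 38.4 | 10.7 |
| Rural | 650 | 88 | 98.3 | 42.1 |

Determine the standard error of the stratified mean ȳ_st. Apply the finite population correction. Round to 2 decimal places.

SE(ȳ_st) ≈ 1.19

V̂(ȳ_st) = Σ W_h² (1 − n_h/N_h) s_h²/n_h, with W_h = N_h/N and N = 3250:
  stratum Urban: (1225/3250)²·(1 − 103/1225)·22.3²/103 = 0.628253
  stratum Suburban: (1375/3250)²·(1 − 188/1375)·10.7²/188 = 0.0941015
  stratum Rural: (650/3250)²·(1 − 88/650)·42.1²/88 = 0.69657
V̂(ȳ_st) = 1.41892
SE(ȳ_st) = √1.41892 = 1.19119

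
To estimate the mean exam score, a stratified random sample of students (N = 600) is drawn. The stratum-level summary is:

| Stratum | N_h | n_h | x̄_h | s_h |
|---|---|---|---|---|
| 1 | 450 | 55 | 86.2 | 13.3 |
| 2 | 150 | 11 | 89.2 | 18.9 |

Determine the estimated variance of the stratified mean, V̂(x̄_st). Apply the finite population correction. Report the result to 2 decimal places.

V̂(x̄_st) ≈ 3.47

V̂(x̄_st) = Σ W_h² (1 − n_h/N_h) s_h²/n_h, with W_h = N_h/N and N = 600:
  stratum 1: (450/600)²·(1 − 55/450)·13.3²/55 = 1.58799
  stratum 2: (150/600)²·(1 − 11/150)·18.9²/11 = 1.88076
V̂(x̄_st) = 3.46875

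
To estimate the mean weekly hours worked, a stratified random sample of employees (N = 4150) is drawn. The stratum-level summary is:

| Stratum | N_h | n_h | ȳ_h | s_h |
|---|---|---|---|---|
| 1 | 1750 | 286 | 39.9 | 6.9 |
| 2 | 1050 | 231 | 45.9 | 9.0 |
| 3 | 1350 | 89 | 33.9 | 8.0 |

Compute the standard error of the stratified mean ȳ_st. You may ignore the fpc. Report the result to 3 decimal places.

V̂(ȳ_st) = Σ W_h² s_h²/n_h, with W_h = N_h/N and N = 4150:
  stratum 1: (1750/4150)²·6.9²/286 = 0.0296014
  stratum 2: (1050/4150)²·9.0²/231 = 0.0224469
  stratum 3: (1350/4150)²·8.0²/89 = 0.0760959
V̂(ȳ_st) = 0.128144
SE(ȳ_st) = √0.128144 = 0.357972

SE(ȳ_st) ≈ 0.358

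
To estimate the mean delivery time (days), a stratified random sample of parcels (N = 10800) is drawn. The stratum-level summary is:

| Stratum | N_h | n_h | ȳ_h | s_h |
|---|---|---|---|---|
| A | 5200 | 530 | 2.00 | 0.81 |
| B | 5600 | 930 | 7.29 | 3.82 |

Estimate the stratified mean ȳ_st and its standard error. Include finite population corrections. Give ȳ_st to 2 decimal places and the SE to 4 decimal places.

ȳ_st = Σ W_h ȳ_h = (5200·2.00 + 5600·7.29)/10800 = 4.74296
V̂(ȳ_st) = Σ W_h² (1 − n_h/N_h) s_h²/n_h, with W_h = N_h/N and N = 10800:
  stratum A: (5200/10800)²·(1 − 530/5200)·0.81²/530 = 0.000257731
  stratum B: (5600/10800)²·(1 − 930/5600)·3.82²/930 = 0.00351804
V̂(ȳ_st) = 0.00377577
SE(ȳ_st) = √0.00377577 = 0.0614473

ȳ_st ≈ 4.74, SE ≈ 0.0614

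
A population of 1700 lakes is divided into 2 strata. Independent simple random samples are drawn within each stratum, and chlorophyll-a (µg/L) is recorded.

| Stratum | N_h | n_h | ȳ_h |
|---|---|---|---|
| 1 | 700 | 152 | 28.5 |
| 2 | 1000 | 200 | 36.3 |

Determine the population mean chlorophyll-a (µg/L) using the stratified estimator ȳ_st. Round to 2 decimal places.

ȳ_st ≈ 33.09

N = Σ N_h = 1700. Stratum weights W_h = N_h/N.
ȳ_st = (700·28.5 + 1000·36.3) / 1700 = 33.0882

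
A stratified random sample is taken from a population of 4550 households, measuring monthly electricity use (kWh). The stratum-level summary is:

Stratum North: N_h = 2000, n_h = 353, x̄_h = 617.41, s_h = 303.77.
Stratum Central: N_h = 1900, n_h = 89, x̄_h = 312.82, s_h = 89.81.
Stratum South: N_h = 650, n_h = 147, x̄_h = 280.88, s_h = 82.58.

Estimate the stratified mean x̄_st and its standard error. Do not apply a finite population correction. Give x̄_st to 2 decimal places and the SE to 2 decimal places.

x̄_st = Σ W_h x̄_h = (2000·617.41 + 1900·312.82 + 650·280.88)/4550 = 442.14286
V̂(x̄_st) = Σ W_h² s_h²/n_h, with W_h = N_h/N and N = 4550:
  stratum North: (2000/4550)²·303.77²/353 = 50.5071
  stratum Central: (1900/4550)²·89.81²/89 = 15.8032
  stratum South: (650/4550)²·82.58²/147 = 0.946752
V̂(x̄_st) = 67.257
SE(x̄_st) = √67.257 = 8.20104

x̄_st ≈ 442.14, SE ≈ 8.20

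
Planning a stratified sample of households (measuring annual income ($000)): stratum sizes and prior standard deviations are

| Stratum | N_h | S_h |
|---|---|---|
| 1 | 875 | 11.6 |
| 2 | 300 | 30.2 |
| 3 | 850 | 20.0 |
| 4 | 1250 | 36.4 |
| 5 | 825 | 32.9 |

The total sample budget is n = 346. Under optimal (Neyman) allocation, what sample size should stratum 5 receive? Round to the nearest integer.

86

Neyman allocation: n_h = n · N_h S_h / Σ N_i S_i, with n = 346.
  stratum 1: N_h·S_h = 875·11.6 = 10150.00
  stratum 2: N_h·S_h = 300·30.2 = 9060.00
  stratum 3: N_h·S_h = 850·20.0 = 17000.00
  stratum 4: N_h·S_h = 1250·36.4 = 45500.00
  stratum 5: N_h·S_h = 825·32.9 = 27142.50
Σ N_h S_h = 108852.50
n for stratum 5 = 346·27142.50/108852.50 = 86.276 → 86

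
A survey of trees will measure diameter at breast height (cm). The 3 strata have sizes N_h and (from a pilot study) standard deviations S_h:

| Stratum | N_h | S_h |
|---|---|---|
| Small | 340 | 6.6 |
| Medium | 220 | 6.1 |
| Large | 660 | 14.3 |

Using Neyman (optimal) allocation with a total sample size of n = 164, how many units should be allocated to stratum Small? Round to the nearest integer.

Neyman allocation: n_h = n · N_h S_h / Σ N_i S_i, with n = 164.
  stratum Small: N_h·S_h = 340·6.6 = 2244.00
  stratum Medium: N_h·S_h = 220·6.1 = 1342.00
  stratum Large: N_h·S_h = 660·14.3 = 9438.00
Σ N_h S_h = 13024.00
n for stratum Small = 164·2244.00/13024.00 = 28.257 → 28

28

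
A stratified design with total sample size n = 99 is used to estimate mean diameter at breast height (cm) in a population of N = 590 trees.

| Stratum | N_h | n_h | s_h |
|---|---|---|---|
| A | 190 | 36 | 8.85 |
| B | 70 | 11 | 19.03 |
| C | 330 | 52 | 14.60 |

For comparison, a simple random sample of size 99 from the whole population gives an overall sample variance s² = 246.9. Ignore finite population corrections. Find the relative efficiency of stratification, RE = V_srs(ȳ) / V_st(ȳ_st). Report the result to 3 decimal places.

RE ≈ 1.265

V̂(ȳ_st) = Σ W_h² s_h²/n_h, with W_h = N_h/N and N = 590:
  stratum A: (190/590)²·8.85²/36 = 0.225625
  stratum B: (70/590)²·19.03²/11 = 0.463422
  stratum C: (330/590)²·14.60²/52 = 1.28241
V_st = 1.97146
V_srs = s²/n = 246.9/99 = 2.49394
Relative efficiency = V_srs / V_st = 2.49394/1.97146 = 1.2650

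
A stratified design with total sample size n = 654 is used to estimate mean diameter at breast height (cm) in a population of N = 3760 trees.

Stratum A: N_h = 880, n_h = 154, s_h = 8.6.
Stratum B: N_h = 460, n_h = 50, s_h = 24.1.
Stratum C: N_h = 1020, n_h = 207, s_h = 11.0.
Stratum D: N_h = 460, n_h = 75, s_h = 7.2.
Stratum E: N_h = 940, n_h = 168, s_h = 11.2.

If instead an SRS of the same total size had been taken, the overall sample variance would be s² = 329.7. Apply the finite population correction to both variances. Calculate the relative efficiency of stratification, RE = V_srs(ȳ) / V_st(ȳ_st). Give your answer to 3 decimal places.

RE ≈ 1.615

V̂(ȳ_st) = Σ W_h² (1 − n_h/N_h) s_h²/n_h, with W_h = N_h/N and N = 3760:
  stratum A: (880/3760)²·(1 − 154/880)·8.6²/154 = 0.021703
  stratum B: (460/3760)²·(1 − 50/460)·24.1²/50 = 0.154964
  stratum C: (1020/3760)²·(1 − 207/1020)·11.0²/207 = 0.034287
  stratum D: (460/3760)²·(1 − 75/460)·7.2²/75 = 0.00865858
  stratum E: (940/3760)²·(1 − 168/940)·11.2²/168 = 0.0383262
V_st = 0.257939
V_srs = (1 − 654/3760)·329.7/654 = 0.416442
Relative efficiency = V_srs / V_st = 0.416442/0.257939 = 1.6145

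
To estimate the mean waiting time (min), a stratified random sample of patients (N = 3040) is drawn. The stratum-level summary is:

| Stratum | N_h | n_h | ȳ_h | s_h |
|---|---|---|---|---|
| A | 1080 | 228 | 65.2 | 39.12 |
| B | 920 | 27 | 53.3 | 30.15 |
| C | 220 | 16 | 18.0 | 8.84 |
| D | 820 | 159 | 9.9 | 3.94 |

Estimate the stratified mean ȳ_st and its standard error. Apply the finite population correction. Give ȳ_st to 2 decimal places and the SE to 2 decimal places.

ȳ_st ≈ 43.27, SE ≈ 1.92

ȳ_st = Σ W_h ȳ_h = (1080·65.2 + 920·53.3 + 220·18.0 + 820·9.9)/3040 = 43.26645
V̂(ȳ_st) = Σ W_h² (1 − n_h/N_h) s_h²/n_h, with W_h = N_h/N and N = 3040:
  stratum A: (1080/3040)²·(1 − 228/1080)·39.12²/228 = 0.668312
  stratum B: (920/3040)²·(1 − 27/920)·30.15²/27 = 2.99297
  stratum C: (220/3040)²·(1 − 16/220)·8.84²/16 = 0.0237187
  stratum D: (820/3040)²·(1 − 159/820)·3.94²/159 = 0.00572616
V̂(ȳ_st) = 3.69073
SE(ȳ_st) = √3.69073 = 1.92113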